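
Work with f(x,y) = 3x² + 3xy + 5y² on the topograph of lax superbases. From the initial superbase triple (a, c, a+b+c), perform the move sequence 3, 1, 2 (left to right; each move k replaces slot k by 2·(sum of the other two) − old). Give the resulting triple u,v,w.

start (3,5,11) = (f(1,0),f(0,1),f(1,1))
replace slot 3: 2·(3+5) − 11 = 5 → (3,5,5)
replace slot 1: 2·(5+5) − 3 = 17 → (17,5,5)
replace slot 2: 2·(17+5) − 5 = 39 → (17,39,5)

17,39,5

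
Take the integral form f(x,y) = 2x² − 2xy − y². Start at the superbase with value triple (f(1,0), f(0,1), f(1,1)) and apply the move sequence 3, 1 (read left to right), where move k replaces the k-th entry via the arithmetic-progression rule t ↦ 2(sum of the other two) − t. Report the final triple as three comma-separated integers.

start (2,-1,-1) = (f(1,0),f(0,1),f(1,1))
replace slot 3: 2·(2+(-1)) − (-1) = 3 → (2,-1,3)
replace slot 1: 2·((-1)+3) − 2 = 2 → (2,-1,3)

2,-1,3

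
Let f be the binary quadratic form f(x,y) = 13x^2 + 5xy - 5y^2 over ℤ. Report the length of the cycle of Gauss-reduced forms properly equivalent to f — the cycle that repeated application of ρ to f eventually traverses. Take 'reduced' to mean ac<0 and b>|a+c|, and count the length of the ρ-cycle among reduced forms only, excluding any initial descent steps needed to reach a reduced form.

D = 285, ⌊√D⌋ = 16
descent: ρ → (-5,15,3)  [lands on river]
river: ρ → (3,15,-5)
ρ-cycle length = 2 (tail of 1 descent step not counted)

2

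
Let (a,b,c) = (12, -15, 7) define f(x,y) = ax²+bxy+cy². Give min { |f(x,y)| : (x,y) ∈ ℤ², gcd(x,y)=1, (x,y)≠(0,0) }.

translate: b→9 (≡-15 mod 24), so (12,-15,7)→(12,9,4)
flip: (12,9,4)→(4,-9,12)
translate: b→-1 (≡-9 mod 8), so (4,-9,12)→(4,-1,7)
reduced (well bottom): (4,-1,7) with a≤c, −a<b≤a
well minimum = a = 4

4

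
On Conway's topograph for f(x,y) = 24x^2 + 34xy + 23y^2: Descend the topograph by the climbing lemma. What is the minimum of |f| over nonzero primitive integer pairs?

translate: b→-14 (≡34 mod 48), so (24,34,23)→(24,-14,13)
flip: (24,-14,13)→(13,14,24)
translate: b→-12 (≡14 mod 26), so (13,14,24)→(13,-12,23)
reduced (well bottom): (13,-12,23) with a≤c, −a<b≤a
well minimum = a = 13

13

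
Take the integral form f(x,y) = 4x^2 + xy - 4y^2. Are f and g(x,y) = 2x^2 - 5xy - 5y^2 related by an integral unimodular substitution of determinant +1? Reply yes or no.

D₁ = 65, D₂ = 65
river cycle of f (length 6): (-4, 7, 1), (1, 7, -4), (-4, 1, 4), (4, 7, -1), (-1, 7, 4), (4, 1, -4)
river cycle of g (length 6): (-5, 5, 2), (2, 7, -2), (-2, 5, 5), (5, 5, -2), (-2, 7, 2), (2, 5, -5)
cycles differ ⇒ inequivalent

no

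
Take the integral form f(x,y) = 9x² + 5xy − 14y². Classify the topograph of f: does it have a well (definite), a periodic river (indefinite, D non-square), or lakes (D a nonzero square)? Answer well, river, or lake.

D = b²−4ac = 5² − 4·9·(-14) = 529
D = 23² is a perfect square ⇒ form factors over ℤ ⇒ lakes

lake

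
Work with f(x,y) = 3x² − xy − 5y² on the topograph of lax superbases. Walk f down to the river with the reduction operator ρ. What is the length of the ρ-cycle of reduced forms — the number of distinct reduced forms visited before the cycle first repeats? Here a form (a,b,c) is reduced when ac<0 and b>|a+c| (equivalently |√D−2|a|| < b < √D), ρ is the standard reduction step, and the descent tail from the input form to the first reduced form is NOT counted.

D = 61, ⌊√D⌋ = 7
descent: ρ → (-5,1,3)
descent: ρ → (3,5,-3)  [lands on river]
river: ρ → (-3,7,1)
river: ρ → (1,7,-3)
river: ρ → (-3,5,3)
river: ρ → (3,7,-1)
river: ρ → (-1,7,3)
ρ-cycle length = 6 (tail of 2 descent steps not counted)

6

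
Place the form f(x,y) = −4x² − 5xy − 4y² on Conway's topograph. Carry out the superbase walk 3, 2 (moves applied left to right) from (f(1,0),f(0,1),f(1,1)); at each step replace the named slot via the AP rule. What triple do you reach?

start (-4,-4,-13) = (f(1,0),f(0,1),f(1,1))
replace slot 3: 2·((-4)+(-4)) − (-13) = -3 → (-4,-4,-3)
replace slot 2: 2·((-4)+(-3)) − (-4) = -10 → (-4,-10,-3)

-4,-10,-3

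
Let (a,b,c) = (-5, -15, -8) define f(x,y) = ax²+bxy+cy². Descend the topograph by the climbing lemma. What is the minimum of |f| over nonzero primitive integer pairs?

descent: ρ → (-8,-1,2)
descent: ρ → (2,5,-5)  [lands on river]
river: ρ → (-5,5,2)
river: ρ → (2,7,-2)
river: ρ → (-2,5,5)
river: ρ → (5,5,-2)
river: ρ → (-2,7,2)
closes: descent 2, river 6
min |a| on river = 2

2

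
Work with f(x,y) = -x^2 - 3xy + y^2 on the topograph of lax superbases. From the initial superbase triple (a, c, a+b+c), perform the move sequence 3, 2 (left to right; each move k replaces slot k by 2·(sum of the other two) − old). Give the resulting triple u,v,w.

start (-1,1,-3) = (f(1,0),f(0,1),f(1,1))
replace slot 3: 2·((-1)+1) − (-3) = 3 → (-1,1,3)
replace slot 2: 2·((-1)+3) − 1 = 3 → (-1,3,3)

-1,3,3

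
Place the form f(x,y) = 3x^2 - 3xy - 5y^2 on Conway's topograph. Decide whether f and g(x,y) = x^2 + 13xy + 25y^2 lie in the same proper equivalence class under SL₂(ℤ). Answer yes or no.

D₁ = 69, D₂ = 69
river cycle of f (length 4): (-5, 3, 3), (3, 3, -5), (-5, 7, 1), (1, 7, -5)
river cycle of g (length 4): (1, 7, -5), (-5, 3, 3), (3, 3, -5), (-5, 7, 1)
cycles coincide ⇒ equivalent

yes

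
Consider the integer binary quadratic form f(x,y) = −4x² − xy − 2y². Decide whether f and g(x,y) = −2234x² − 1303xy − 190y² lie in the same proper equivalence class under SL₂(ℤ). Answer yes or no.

D₁ = -31, D₂ = -31
f is negative-definite; reduce −f:
−f: flip: (4,1,2)→(2,-1,4)
−f: reduced (well bottom): (2,-1,4) with a≤c, −a<b≤a
flip sign back: reduced form of f is (-2,1,-4)
g is negative-definite; reduce −g:
−g: flip: (2234,1303,190)→(190,-1303,2234)
−g: translate: b→-163 (≡-1303 mod 380), so (190,-1303,2234)→(190,-163,35)
−g: flip: (190,-163,35)→(35,163,190)
−g: translate: b→23 (≡163 mod 70), so (35,163,190)→(35,23,4)
−g: flip: (35,23,4)→(4,-23,35)
−g: translate: b→1 (≡-23 mod 8), so (4,-23,35)→(4,1,2)
−g: flip: (4,1,2)→(2,-1,4)
−g: reduced (well bottom): (2,-1,4) with a≤c, −a<b≤a
flip sign back: reduced form of g is (-2,1,-4)
reduced forms (-2, 1, -4) vs (-2, 1, -4) ⇒ equivalent

yes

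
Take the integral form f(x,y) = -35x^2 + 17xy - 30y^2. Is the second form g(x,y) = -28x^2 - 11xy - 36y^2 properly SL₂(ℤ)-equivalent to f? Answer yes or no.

D₁ = -3911, D₂ = -3911
f is negative-definite; reduce −f:
−f: flip: (35,-17,30)→(30,17,35)
−f: reduced (well bottom): (30,17,35) with a≤c, −a<b≤a
flip sign back: reduced form of f is (-30,-17,-35)
g is negative-definite; reduce −g:
−g: reduced (well bottom): (28,11,36) with a≤c, −a<b≤a
flip sign back: reduced form of g is (-28,-11,-36)
reduced forms (-30, -17, -35) vs (-28, -11, -36) ⇒ inequivalent

no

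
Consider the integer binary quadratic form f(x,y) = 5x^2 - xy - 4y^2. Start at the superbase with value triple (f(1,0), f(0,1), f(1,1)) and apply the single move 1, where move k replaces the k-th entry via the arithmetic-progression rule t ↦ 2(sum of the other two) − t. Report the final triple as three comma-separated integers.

start (5,-4,0) = (f(1,0),f(0,1),f(1,1))
replace slot 1: 2·((-4)+0) − 5 = -13 → (-13,-4,0)

-13,-4,0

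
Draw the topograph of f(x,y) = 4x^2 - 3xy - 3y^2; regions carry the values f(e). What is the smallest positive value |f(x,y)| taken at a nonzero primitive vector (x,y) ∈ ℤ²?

descent: ρ → (-3,3,4)  [lands on river]
river: ρ → (4,5,-2)
river: ρ → (-2,7,1)
river: ρ → (1,7,-2)
river: ρ → (-2,5,4)
river: ρ → (4,3,-3)
closes: descent 1, river 6
min |a| on river = 1

1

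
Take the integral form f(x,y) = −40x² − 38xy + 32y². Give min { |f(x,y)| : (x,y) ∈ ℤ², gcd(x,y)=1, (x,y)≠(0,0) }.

descent: ρ → (32,38,-40)  [lands on river]
river: ρ → (-40,42,30)
river: ρ → (30,78,-4)
river: ρ → (-4,74,68)
river: ρ → (68,62,-10)
river: ρ → (-10,78,12)
river: ρ → (12,66,-46)
river: ρ → (-46,26,32)
closes: descent 1, river 8
min |a| on river = 4

4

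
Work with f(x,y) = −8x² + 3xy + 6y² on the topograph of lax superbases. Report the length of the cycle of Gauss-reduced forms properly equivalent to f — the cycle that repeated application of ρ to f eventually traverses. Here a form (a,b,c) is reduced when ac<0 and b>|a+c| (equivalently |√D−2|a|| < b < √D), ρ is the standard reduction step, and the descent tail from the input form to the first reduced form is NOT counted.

D = 201, ⌊√D⌋ = 14
river: ρ → (6,9,-5)
river: ρ → (-5,11,4)
river: ρ → (4,13,-2)
river: ρ → (-2,11,10)
river: ρ → (10,9,-3)
river: ρ → (-3,9,10)
river: ρ → (10,11,-2)
river: ρ → (-2,13,4)
river: ρ → (4,11,-5)
river: ρ → (-5,9,6)
river: ρ → (6,3,-8)
river: ρ → (-8,13,1)
river: ρ → (1,13,-8)
river: ρ → (-8,3,6)
ρ-cycle length = 14 (tail of 0 descent steps not counted)

14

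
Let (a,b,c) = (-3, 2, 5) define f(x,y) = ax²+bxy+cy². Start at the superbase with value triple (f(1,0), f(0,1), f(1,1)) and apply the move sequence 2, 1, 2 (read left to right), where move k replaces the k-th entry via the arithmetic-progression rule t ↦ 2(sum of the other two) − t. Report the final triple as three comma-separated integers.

start (-3,5,4) = (f(1,0),f(0,1),f(1,1))
replace slot 2: 2·((-3)+4) − 5 = -3 → (-3,-3,4)
replace slot 1: 2·((-3)+4) − (-3) = 5 → (5,-3,4)
replace slot 2: 2·(5+4) − (-3) = 21 → (5,21,4)

5,21,4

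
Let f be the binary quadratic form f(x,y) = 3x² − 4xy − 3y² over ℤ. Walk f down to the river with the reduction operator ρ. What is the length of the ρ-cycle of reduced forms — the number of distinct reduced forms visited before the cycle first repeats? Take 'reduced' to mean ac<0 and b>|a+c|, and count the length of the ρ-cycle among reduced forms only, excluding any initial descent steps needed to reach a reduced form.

D = 52, ⌊√D⌋ = 7
descent: ρ → (-3,4,3)  [lands on river]
river: ρ → (3,2,-4)
river: ρ → (-4,6,1)
river: ρ → (1,6,-4)
river: ρ → (-4,2,3)
river: ρ → (3,4,-3)
river: ρ → (-3,2,4)
river: ρ → (4,6,-1)
river: ρ → (-1,6,4)
river: ρ → (4,2,-3)
ρ-cycle length = 10 (tail of 1 descent step not counted)

10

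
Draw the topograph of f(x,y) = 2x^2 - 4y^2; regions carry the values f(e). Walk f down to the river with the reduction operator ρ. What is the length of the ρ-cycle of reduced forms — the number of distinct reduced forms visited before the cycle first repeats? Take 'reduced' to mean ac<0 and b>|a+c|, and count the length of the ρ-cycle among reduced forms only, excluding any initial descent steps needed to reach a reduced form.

D = 32, ⌊√D⌋ = 5
descent: ρ → (-4,0,2)
descent: ρ → (2,4,-2)  [lands on river]
river: ρ → (-2,4,2)
ρ-cycle length = 2 (tail of 2 descent steps not counted)

2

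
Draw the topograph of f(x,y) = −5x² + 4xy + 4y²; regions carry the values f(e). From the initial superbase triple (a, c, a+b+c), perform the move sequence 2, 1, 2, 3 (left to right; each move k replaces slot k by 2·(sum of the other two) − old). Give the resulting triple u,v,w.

start (-5,4,3) = (f(1,0),f(0,1),f(1,1))
replace slot 2: 2·((-5)+3) − 4 = -8 → (-5,-8,3)
replace slot 1: 2·((-8)+3) − (-5) = -5 → (-5,-8,3)
replace slot 2: 2·((-5)+3) − (-8) = 4 → (-5,4,3)
replace slot 3: 2·((-5)+4) − 3 = -5 → (-5,4,-5)

-5,4,-5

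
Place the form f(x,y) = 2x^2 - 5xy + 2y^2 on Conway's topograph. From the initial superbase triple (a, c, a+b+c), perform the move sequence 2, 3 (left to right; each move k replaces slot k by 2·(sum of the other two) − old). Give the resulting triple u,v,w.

start (2,2,-1) = (f(1,0),f(0,1),f(1,1))
replace slot 2: 2·(2+(-1)) − 2 = 0 → (2,0,-1)
replace slot 3: 2·(2+0) − (-1) = 5 → (2,0,5)

2,0,5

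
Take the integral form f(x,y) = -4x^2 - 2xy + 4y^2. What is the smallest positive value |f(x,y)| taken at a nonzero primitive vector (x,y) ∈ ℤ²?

descent: ρ → (4,2,-4)  [lands on river]
river: ρ → (-4,6,2)
river: ρ → (2,6,-4)
river: ρ → (-4,2,4)
river: ρ → (4,6,-2)
river: ρ → (-2,6,4)
closes: descent 1, river 6
min |a| on river = 2

2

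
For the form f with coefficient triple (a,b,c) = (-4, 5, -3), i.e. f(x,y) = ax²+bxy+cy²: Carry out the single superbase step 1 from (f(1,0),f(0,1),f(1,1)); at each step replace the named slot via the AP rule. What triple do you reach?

start (-4,-3,-2) = (f(1,0),f(0,1),f(1,1))
replace slot 1: 2·((-3)+(-2)) − (-4) = -6 → (-6,-3,-2)

-6,-3,-2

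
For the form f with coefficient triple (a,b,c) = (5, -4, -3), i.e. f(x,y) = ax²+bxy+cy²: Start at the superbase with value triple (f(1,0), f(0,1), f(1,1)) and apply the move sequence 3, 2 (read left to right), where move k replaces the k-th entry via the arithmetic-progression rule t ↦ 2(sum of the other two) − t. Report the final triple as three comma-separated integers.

start (5,-3,-2) = (f(1,0),f(0,1),f(1,1))
replace slot 3: 2·(5+(-3)) − (-2) = 6 → (5,-3,6)
replace slot 2: 2·(5+6) − (-3) = 25 → (5,25,6)

5,25,6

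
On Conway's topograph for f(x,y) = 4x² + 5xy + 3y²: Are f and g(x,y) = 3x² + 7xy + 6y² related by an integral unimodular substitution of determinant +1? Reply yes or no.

D₁ = -23, D₂ = -23
f: translate: b→-3 (≡5 mod 8), so (4,5,3)→(4,-3,2)
f: flip: (4,-3,2)→(2,3,4)
f: translate: b→-1 (≡3 mod 4), so (2,3,4)→(2,-1,3)
f: reduced (well bottom): (2,-1,3) with a≤c, −a<b≤a
g: translate: b→1 (≡7 mod 6), so (3,7,6)→(3,1,2)
g: flip: (3,1,2)→(2,-1,3)
g: reduced (well bottom): (2,-1,3) with a≤c, −a<b≤a
reduced forms (2, -1, 3) vs (2, -1, 3) ⇒ equivalent

yes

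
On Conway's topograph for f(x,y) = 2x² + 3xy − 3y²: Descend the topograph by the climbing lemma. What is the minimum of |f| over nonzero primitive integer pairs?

river: ρ → (-3,3,2)
river: ρ → (2,5,-1)
river: ρ → (-1,5,2)
river: ρ → (2,3,-3)
closes: descent 0, river 4
min |a| on river = 1

1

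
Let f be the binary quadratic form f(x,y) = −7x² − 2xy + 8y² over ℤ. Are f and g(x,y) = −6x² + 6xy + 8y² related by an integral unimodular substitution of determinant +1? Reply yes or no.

D₁ = 228, D₂ = 228
river cycle of f (length 6): (8, 2, -7), (-7, 12, 3), (3, 12, -7), (-7, 2, 8), (8, 14, -1), (-1, 14, 8)
river cycle of g (length 6): (8, 10, -4), (-4, 14, 2), (2, 14, -4), (-4, 10, 8), (8, 6, -6), (-6, 6, 8)
cycles differ ⇒ inequivalent

no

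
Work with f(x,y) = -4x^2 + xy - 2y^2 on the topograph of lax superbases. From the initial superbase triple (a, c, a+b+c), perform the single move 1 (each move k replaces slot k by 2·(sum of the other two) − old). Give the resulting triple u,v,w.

start (-4,-2,-5) = (f(1,0),f(0,1),f(1,1))
replace slot 1: 2·((-2)+(-5)) − (-4) = -10 → (-10,-2,-5)

-10,-2,-5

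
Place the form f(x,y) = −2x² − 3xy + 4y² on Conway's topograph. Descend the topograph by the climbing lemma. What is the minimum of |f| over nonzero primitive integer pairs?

descent: ρ → (4,3,-2)  [lands on river]
river: ρ → (-2,5,2)
river: ρ → (2,3,-4)
river: ρ → (-4,5,1)
river: ρ → (1,5,-4)
river: ρ → (-4,3,2)
river: ρ → (2,5,-2)
river: ρ → (-2,3,4)
river: ρ → (4,5,-1)
river: ρ → (-1,5,4)
closes: descent 1, river 10
min |a| on river = 1

1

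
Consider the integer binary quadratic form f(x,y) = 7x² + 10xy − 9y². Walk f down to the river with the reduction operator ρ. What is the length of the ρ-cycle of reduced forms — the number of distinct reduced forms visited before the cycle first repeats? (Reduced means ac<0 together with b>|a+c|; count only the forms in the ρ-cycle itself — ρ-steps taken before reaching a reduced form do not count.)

D = 352, ⌊√D⌋ = 18
river: ρ → (-9,8,8)
river: ρ → (8,8,-9)
river: ρ → (-9,10,7)
river: ρ → (7,18,-1)
river: ρ → (-1,18,7)
river: ρ → (7,10,-9)
ρ-cycle length = 6 (tail of 0 descent steps not counted)

6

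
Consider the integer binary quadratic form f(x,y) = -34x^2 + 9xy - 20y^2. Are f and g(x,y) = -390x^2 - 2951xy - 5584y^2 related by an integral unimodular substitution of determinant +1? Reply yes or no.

D₁ = -2639, D₂ = -2639
f is negative-definite; reduce −f:
−f: flip: (34,-9,20)→(20,9,34)
−f: reduced (well bottom): (20,9,34) with a≤c, −a<b≤a
flip sign back: reduced form of f is (-20,-9,-34)
g is negative-definite; reduce −g:
−g: translate: b→-169 (≡2951 mod 780), so (390,2951,5584)→(390,-169,20)
−g: flip: (390,-169,20)→(20,169,390)
−g: translate: b→9 (≡169 mod 40), so (20,169,390)→(20,9,34)
−g: reduced (well bottom): (20,9,34) with a≤c, −a<b≤a
flip sign back: reduced form of g is (-20,-9,-34)
reduced forms (-20, -9, -34) vs (-20, -9, -34) ⇒ equivalent

yes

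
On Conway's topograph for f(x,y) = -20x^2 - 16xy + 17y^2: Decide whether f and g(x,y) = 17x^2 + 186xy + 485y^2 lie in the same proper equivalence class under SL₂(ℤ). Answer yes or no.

D₁ = 1616, D₂ = 1616
river cycle of f (length 8): (17, 16, -20), (-20, 24, 13), (13, 28, -16), (-16, 36, 5), (5, 34, -23), (-23, 12, 16), (16, 20, -19), (-19, 18, 17)
river cycle of g (length 8): (17, 16, -20), (-20, 24, 13), (13, 28, -16), (-16, 36, 5), (5, 34, -23), (-23, 12, 16), (16, 20, -19), (-19, 18, 17)
cycles coincide ⇒ equivalent

yes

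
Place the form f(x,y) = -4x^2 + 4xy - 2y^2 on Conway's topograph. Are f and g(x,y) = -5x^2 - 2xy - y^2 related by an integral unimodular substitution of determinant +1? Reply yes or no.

D₁ = -16, D₂ = -16
f is negative-definite; reduce −f:
−f: translate: b→4 (≡-4 mod 8), so (4,-4,2)→(4,4,2)
−f: flip: (4,4,2)→(2,-4,4)
−f: translate: b→0 (≡-4 mod 4), so (2,-4,4)→(2,0,2)
−f: reduced (well bottom): (2,0,2) with a≤c, −a<b≤a
flip sign back: reduced form of f is (-2,0,-2)
g is negative-definite; reduce −g:
−g: flip: (5,2,1)→(1,-2,5)
−g: translate: b→0 (≡-2 mod 2), so (1,-2,5)→(1,0,4)
−g: reduced (well bottom): (1,0,4) with a≤c, −a<b≤a
flip sign back: reduced form of g is (-1,0,-4)
reduced forms (-2, 0, -2) vs (-1, 0, -4) ⇒ inequivalent

no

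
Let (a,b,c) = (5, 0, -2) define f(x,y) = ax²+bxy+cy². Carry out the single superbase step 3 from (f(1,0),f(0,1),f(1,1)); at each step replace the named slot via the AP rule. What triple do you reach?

start (5,-2,3) = (f(1,0),f(0,1),f(1,1))
replace slot 3: 2·(5+(-2)) − 3 = 3 → (5,-2,3)

5,-2,3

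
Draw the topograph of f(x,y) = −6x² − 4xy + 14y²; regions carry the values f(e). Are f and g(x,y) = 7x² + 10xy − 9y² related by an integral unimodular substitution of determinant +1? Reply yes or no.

D₁ = 352, D₂ = 352
river cycle of f (length 6): (-6, 8, 12), (12, 16, -2), (-2, 16, 12), (12, 8, -6), (-6, 16, 4), (4, 16, -6)
river cycle of g (length 6): (-9, 8, 8), (8, 8, -9), (-9, 10, 7), (7, 18, -1), (-1, 18, 7), (7, 10, -9)
cycles differ ⇒ inequivalent

no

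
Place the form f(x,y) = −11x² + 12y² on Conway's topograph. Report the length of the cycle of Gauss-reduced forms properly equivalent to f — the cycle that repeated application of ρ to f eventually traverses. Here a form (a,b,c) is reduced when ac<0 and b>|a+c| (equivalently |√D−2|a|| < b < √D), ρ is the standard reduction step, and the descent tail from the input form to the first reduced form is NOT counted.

D = 528, ⌊√D⌋ = 22
descent: ρ → (12,0,-11)
descent: ρ → (-11,22,1)  [lands on river]
river: ρ → (1,22,-11)
ρ-cycle length = 2 (tail of 2 descent steps not counted)

2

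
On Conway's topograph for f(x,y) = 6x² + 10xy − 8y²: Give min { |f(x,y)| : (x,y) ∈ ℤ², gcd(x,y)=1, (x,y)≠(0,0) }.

river: ρ → (-8,6,8)
river: ρ → (8,10,-6)
river: ρ → (-6,14,4)
river: ρ → (4,10,-12)
river: ρ → (-12,14,2)
river: ρ → (2,14,-12)
river: ρ → (-12,10,4)
river: ρ → (4,14,-6)
river: ρ → (-6,10,8)
river: ρ → (8,6,-8)
river: ρ → (-8,10,6)
river: ρ → (6,14,-4)
river: ρ → (-4,10,12)
river: ρ → (12,14,-2)
river: ρ → (-2,14,12)
river: ρ → (12,10,-4)
river: ρ → (-4,14,6)
river: ρ → (6,10,-8)
closes: descent 0, river 18
min |a| on river = 2

2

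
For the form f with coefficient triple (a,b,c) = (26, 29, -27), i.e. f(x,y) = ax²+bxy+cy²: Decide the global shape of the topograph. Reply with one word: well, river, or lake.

D = b²−4ac = 29² − 4·26·(-27) = 3649
D > 0 non-square ⇒ indefinite ⇒ periodic river

river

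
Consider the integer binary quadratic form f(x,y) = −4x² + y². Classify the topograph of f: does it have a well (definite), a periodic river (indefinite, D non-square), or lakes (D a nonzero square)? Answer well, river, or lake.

D = b²−4ac = 0² − 4·(-4)·1 = 16
D = 4² is a perfect square ⇒ form factors over ℤ ⇒ lakes

lake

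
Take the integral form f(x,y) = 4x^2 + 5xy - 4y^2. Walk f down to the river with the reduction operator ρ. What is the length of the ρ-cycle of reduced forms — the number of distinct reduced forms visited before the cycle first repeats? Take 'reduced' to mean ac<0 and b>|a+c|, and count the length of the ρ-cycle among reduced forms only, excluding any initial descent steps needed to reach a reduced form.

D = 89, ⌊√D⌋ = 9
river: ρ → (-4,3,5)
river: ρ → (5,7,-2)
river: ρ → (-2,9,1)
river: ρ → (1,9,-2)
river: ρ → (-2,7,5)
river: ρ → (5,3,-4)
river: ρ → (-4,5,4)
river: ρ → (4,3,-5)
river: ρ → (-5,7,2)
river: ρ → (2,9,-1)
river: ρ → (-1,9,2)
river: ρ → (2,7,-5)
river: ρ → (-5,3,4)
river: ρ → (4,5,-4)
ρ-cycle length = 14 (tail of 0 descent steps not counted)

14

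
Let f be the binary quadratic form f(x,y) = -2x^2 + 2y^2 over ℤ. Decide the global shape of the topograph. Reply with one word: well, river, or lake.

D = b²−4ac = 0² − 4·(-2)·2 = 16
D = 4² is a perfect square ⇒ form factors over ℤ ⇒ lakes

lake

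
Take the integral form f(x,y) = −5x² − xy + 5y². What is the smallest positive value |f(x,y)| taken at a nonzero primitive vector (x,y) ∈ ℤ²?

descent: ρ → (5,1,-5)  [lands on river]
river: ρ → (-5,9,1)
river: ρ → (1,9,-5)
river: ρ → (-5,1,5)
river: ρ → (5,9,-1)
river: ρ → (-1,9,5)
closes: descent 1, river 6
min |a| on river = 1

1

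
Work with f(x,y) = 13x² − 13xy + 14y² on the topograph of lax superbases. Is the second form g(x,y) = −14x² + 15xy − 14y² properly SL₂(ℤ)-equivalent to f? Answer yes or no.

D₁ = -559, D₂ = -559
f: translate: b→13 (≡-13 mod 26), so (13,-13,14)→(13,13,14)
f: reduced (well bottom): (13,13,14) with a≤c, −a<b≤a
g is negative-definite; reduce −g:
−g: translate: b→13 (≡-15 mod 28), so (14,-15,14)→(14,13,13)
−g: flip: (14,13,13)→(13,-13,14)
−g: translate: b→13 (≡-13 mod 26), so (13,-13,14)→(13,13,14)
−g: reduced (well bottom): (13,13,14) with a≤c, −a<b≤a
flip sign back: reduced form of g is (-13,-13,-14)
reduced forms (13, 13, 14) vs (-13, -13, -14) ⇒ inequivalent

no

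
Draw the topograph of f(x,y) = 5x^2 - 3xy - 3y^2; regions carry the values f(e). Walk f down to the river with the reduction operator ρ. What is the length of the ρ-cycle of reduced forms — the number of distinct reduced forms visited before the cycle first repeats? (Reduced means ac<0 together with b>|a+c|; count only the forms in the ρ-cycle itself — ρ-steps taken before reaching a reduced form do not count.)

D = 69, ⌊√D⌋ = 8
descent: ρ → (-3,3,5)  [lands on river]
river: ρ → (5,7,-1)
river: ρ → (-1,7,5)
river: ρ → (5,3,-3)
ρ-cycle length = 4 (tail of 1 descent step not counted)

4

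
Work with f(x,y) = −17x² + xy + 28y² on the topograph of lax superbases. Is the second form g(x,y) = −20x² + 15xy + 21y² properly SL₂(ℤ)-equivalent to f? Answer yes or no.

D₁ = 1905, D₂ = 1905
river cycle of f (length 18): (-17, 35, 10), (10, 25, -32), (-32, 39, 3), (3, 39, -32), (-32, 25, 10), (10, 35, -17), (-17, 33, 12), (12, 39, -8), (-8, 41, 7), (7, 43, -2), … (8 more)
river cycle of g (length 22): (21, 27, -14), (-14, 29, 19), (19, 9, -24), (-24, 39, 4), (4, 41, -14), (-14, 43, 1), (1, 43, -14), (-14, 41, 4), (4, 39, -24), (-24, 9, 19), … (12 more)
cycles differ ⇒ inequivalent

no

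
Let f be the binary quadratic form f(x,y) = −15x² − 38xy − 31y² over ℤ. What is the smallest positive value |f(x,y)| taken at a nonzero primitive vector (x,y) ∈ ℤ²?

translate: b→8 (≡38 mod 30), so (15,38,31)→(15,8,8)
flip: (15,8,8)→(8,-8,15)
translate: b→8 (≡-8 mod 16), so (8,-8,15)→(8,8,15)
reduced (well bottom): (8,8,15) with a≤c, −a<b≤a
well minimum |f| = |-8| = 8 (negative-definite)

8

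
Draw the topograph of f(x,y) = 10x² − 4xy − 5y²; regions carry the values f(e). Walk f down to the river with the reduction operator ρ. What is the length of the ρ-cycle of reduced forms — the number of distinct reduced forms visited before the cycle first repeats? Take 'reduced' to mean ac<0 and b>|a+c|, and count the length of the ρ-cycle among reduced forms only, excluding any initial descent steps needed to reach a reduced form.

D = 216, ⌊√D⌋ = 14
descent: ρ → (-5,14,1)  [lands on river]
river: ρ → (1,14,-5)
river: ρ → (-5,6,9)
river: ρ → (9,12,-2)
river: ρ → (-2,12,9)
river: ρ → (9,6,-5)
ρ-cycle length = 6 (tail of 1 descent step not counted)

6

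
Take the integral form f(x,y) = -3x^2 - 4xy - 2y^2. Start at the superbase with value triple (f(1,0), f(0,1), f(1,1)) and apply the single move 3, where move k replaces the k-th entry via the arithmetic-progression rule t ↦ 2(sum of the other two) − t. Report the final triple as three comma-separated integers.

start (-3,-2,-9) = (f(1,0),f(0,1),f(1,1))
replace slot 3: 2·((-3)+(-2)) − (-9) = -1 → (-3,-2,-1)

-3,-2,-1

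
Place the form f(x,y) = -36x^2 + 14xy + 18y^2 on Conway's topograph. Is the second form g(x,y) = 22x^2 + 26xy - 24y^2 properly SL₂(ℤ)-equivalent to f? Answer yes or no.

D₁ = 2788, D₂ = 2788
river cycle of f (length 10): (18, 22, -32), (-32, 42, 8), (8, 38, -42), (-42, 46, 4), (4, 50, -18), (-18, 22, 32), (32, 42, -8), (-8, 38, 42), (42, 46, -4), (-4, 50, 18)
river cycle of g (length 18): (-24, 22, 24), (24, 26, -22), (-22, 18, 28), (28, 38, -12), (-12, 34, 34), (34, 34, -12), (-12, 38, 28), (28, 18, -22), (-22, 26, 24), (24, 22, -24), … (8 more)
cycles differ ⇒ inequivalent

no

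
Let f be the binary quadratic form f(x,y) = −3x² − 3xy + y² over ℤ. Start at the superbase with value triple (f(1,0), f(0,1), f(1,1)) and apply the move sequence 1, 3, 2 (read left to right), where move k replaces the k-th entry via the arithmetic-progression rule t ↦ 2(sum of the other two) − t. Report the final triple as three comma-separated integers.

start (-3,1,-5) = (f(1,0),f(0,1),f(1,1))
replace slot 1: 2·(1+(-5)) − (-3) = -5 → (-5,1,-5)
replace slot 3: 2·((-5)+1) − (-5) = -3 → (-5,1,-3)
replace slot 2: 2·((-5)+(-3)) − 1 = -17 → (-5,-17,-3)

-5,-17,-3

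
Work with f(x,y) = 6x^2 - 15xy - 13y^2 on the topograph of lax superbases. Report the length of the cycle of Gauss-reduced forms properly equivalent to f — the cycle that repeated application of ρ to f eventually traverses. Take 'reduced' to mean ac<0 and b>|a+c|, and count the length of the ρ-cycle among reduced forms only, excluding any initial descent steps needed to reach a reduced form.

D = 537, ⌊√D⌋ = 23
descent: ρ → (-13,15,6)  [lands on river]
river: ρ → (6,21,-4)
river: ρ → (-4,19,11)
river: ρ → (11,3,-12)
river: ρ → (-12,21,2)
river: ρ → (2,23,-1)
river: ρ → (-1,23,2)
river: ρ → (2,21,-12)
river: ρ → (-12,3,11)
river: ρ → (11,19,-4)
river: ρ → (-4,21,6)
river: ρ → (6,15,-13)
river: ρ → (-13,11,8)
river: ρ → (8,21,-3)
river: ρ → (-3,21,8)
river: ρ → (8,11,-13)
ρ-cycle length = 16 (tail of 1 descent step not counted)

16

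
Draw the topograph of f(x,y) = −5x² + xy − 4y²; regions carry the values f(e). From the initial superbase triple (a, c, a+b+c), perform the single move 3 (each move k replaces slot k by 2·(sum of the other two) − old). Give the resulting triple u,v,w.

start (-5,-4,-8) = (f(1,0),f(0,1),f(1,1))
replace slot 3: 2·((-5)+(-4)) − (-8) = -10 → (-5,-4,-10)

-5,-4,-10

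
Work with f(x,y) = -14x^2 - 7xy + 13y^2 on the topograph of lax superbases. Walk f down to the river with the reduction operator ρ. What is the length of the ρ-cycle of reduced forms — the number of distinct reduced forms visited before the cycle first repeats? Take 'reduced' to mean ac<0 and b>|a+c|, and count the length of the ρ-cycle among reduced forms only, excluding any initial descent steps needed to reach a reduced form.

D = 777, ⌊√D⌋ = 27
descent: ρ → (13,7,-14)  [lands on river]
river: ρ → (-14,21,6)
river: ρ → (6,27,-2)
river: ρ → (-2,25,19)
river: ρ → (19,13,-8)
river: ρ → (-8,19,13)
ρ-cycle length = 6 (tail of 1 descent step not counted)

6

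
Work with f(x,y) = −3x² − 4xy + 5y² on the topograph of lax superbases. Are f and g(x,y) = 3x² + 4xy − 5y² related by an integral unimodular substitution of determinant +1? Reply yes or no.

D₁ = 76, D₂ = 76
river cycle of f (length 6): (5, 4, -3), (-3, 8, 1), (1, 8, -3), (-3, 4, 5), (5, 6, -2), (-2, 6, 5)
river cycle of g (length 6): (-5, 6, 2), (2, 6, -5), (-5, 4, 3), (3, 8, -1), (-1, 8, 3), (3, 4, -5)
cycles differ ⇒ inequivalent

no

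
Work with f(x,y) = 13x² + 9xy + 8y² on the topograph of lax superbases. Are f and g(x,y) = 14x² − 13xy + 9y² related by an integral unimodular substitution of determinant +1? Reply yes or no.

D₁ = -335, D₂ = -335
f: flip: (13,9,8)→(8,-9,13)
f: translate: b→7 (≡-9 mod 16), so (8,-9,13)→(8,7,12)
f: reduced (well bottom): (8,7,12) with a≤c, −a<b≤a
g: flip: (14,-13,9)→(9,13,14)
g: translate: b→-5 (≡13 mod 18), so (9,13,14)→(9,-5,10)
g: reduced (well bottom): (9,-5,10) with a≤c, −a<b≤a
reduced forms (8, 7, 12) vs (9, -5, 10) ⇒ inequivalent

no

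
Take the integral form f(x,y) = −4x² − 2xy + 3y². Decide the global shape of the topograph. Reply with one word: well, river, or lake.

D = b²−4ac = (-2)² − 4·(-4)·3 = 52
D > 0 non-square ⇒ indefinite ⇒ periodic river

river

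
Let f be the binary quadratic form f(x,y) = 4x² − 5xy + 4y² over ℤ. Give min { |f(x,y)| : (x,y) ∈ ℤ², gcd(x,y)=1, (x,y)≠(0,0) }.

translate: b→3 (≡-5 mod 8), so (4,-5,4)→(4,3,3)
flip: (4,3,3)→(3,-3,4)
translate: b→3 (≡-3 mod 6), so (3,-3,4)→(3,3,4)
reduced (well bottom): (3,3,4) with a≤c, −a<b≤a
well minimum = a = 3

3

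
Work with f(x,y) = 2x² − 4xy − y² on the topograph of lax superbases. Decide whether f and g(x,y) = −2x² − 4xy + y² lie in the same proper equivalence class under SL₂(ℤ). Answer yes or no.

D₁ = 24, D₂ = 24
river cycle of f (length 2): (-1, 4, 2), (2, 4, -1)
river cycle of g (length 2): (1, 4, -2), (-2, 4, 1)
cycles differ ⇒ inequivalent

no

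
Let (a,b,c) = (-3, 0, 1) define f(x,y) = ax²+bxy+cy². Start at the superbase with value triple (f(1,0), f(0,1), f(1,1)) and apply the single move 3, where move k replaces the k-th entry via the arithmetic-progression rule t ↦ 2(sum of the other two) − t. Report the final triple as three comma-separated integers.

start (-3,1,-2) = (f(1,0),f(0,1),f(1,1))
replace slot 3: 2·((-3)+1) − (-2) = -2 → (-3,1,-2)

-3,1,-2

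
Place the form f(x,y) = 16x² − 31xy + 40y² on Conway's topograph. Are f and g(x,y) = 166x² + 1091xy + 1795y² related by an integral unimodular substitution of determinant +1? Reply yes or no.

D₁ = -1599, D₂ = -1599
f: translate: b→1 (≡-31 mod 32), so (16,-31,40)→(16,1,25)
f: reduced (well bottom): (16,1,25) with a≤c, −a<b≤a
g: translate: b→95 (≡1091 mod 332), so (166,1091,1795)→(166,95,16)
g: flip: (166,95,16)→(16,-95,166)
g: translate: b→1 (≡-95 mod 32), so (16,-95,166)→(16,1,25)
g: reduced (well bottom): (16,1,25) with a≤c, −a<b≤a
reduced forms (16, 1, 25) vs (16, 1, 25) ⇒ equivalent

yes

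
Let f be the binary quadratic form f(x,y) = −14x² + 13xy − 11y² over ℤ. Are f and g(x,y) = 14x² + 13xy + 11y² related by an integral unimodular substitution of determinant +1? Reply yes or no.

D₁ = -447, D₂ = -447
f is negative-definite; reduce −f:
−f: flip: (14,-13,11)→(11,13,14)
−f: translate: b→-9 (≡13 mod 22), so (11,13,14)→(11,-9,12)
−f: reduced (well bottom): (11,-9,12) with a≤c, −a<b≤a
flip sign back: reduced form of f is (-11,9,-12)
g: flip: (14,13,11)→(11,-13,14)
g: translate: b→9 (≡-13 mod 22), so (11,-13,14)→(11,9,12)
g: reduced (well bottom): (11,9,12) with a≤c, −a<b≤a
reduced forms (-11, 9, -12) vs (11, 9, 12) ⇒ inequivalent

no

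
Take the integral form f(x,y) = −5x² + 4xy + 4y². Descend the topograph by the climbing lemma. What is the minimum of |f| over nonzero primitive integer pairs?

river: ρ → (4,4,-5)
river: ρ → (-5,6,3)
river: ρ → (3,6,-5)
river: ρ → (-5,4,4)
closes: descent 0, river 4
min |a| on river = 3

3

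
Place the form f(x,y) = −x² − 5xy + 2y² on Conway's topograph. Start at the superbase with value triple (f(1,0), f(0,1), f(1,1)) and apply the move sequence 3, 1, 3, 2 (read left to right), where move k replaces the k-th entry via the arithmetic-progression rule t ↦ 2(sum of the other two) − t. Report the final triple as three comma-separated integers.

start (-1,2,-4) = (f(1,0),f(0,1),f(1,1))
replace slot 3: 2·((-1)+2) − (-4) = 6 → (-1,2,6)
replace slot 1: 2·(2+6) − (-1) = 17 → (17,2,6)
replace slot 3: 2·(17+2) − 6 = 32 → (17,2,32)
replace slot 2: 2·(17+32) − 2 = 96 → (17,96,32)

17,96,32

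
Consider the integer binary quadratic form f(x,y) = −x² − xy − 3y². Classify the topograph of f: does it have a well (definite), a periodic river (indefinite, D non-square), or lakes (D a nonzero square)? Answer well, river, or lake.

D = b²−4ac = (-1)² − 4·(-1)·(-3) = -11
D < 0 ⇒ definite ⇒ every region one sign ⇒ single well

well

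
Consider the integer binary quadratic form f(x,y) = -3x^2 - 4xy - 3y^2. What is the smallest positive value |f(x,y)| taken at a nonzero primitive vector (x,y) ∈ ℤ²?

translate: b→-2 (≡4 mod 6), so (3,4,3)→(3,-2,2)
flip: (3,-2,2)→(2,2,3)
reduced (well bottom): (2,2,3) with a≤c, −a<b≤a
well minimum |f| = |-2| = 2 (negative-definite)

2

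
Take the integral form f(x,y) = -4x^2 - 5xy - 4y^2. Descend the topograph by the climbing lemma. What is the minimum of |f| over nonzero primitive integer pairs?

translate: b→-3 (≡5 mod 8), so (4,5,4)→(4,-3,3)
flip: (4,-3,3)→(3,3,4)
reduced (well bottom): (3,3,4) with a≤c, −a<b≤a
well minimum |f| = |-3| = 3 (negative-definite)

3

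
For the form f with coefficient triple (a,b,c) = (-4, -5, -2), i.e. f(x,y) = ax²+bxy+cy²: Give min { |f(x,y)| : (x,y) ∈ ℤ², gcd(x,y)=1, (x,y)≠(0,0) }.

translate: b→-3 (≡5 mod 8), so (4,5,2)→(4,-3,1)
flip: (4,-3,1)→(1,3,4)
translate: b→1 (≡3 mod 2), so (1,3,4)→(1,1,2)
reduced (well bottom): (1,1,2) with a≤c, −a<b≤a
well minimum |f| = |-1| = 1 (negative-definite)

1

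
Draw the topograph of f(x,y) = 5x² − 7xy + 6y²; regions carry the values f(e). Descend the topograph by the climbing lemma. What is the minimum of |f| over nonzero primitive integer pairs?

translate: b→3 (≡-7 mod 10), so (5,-7,6)→(5,3,4)
flip: (5,3,4)→(4,-3,5)
reduced (well bottom): (4,-3,5) with a≤c, −a<b≤a
well minimum = a = 4

4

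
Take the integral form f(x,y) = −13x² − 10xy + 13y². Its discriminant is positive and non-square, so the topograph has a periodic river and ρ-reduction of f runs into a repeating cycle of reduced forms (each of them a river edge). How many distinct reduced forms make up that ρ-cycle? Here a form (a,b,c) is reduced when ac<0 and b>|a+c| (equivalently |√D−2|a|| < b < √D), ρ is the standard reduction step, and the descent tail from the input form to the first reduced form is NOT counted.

D = 776, ⌊√D⌋ = 27
descent: ρ → (13,10,-13)  [lands on river]
river: ρ → (-13,16,10)
river: ρ → (10,24,-5)
river: ρ → (-5,26,5)
river: ρ → (5,24,-10)
river: ρ → (-10,16,13)
ρ-cycle length = 6 (tail of 1 descent step not counted)

6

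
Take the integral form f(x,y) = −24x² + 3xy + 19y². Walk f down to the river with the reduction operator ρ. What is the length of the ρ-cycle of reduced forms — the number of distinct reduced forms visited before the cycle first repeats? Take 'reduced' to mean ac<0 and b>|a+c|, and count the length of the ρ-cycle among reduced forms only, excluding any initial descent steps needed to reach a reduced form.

D = 1833, ⌊√D⌋ = 42
descent: ρ → (19,35,-8)  [lands on river]
river: ρ → (-8,29,31)
river: ρ → (31,33,-6)
river: ρ → (-6,39,13)
river: ρ → (13,39,-6)
river: ρ → (-6,33,31)
river: ρ → (31,29,-8)
river: ρ → (-8,35,19)
river: ρ → (19,41,-2)
river: ρ → (-2,39,39)
river: ρ → (39,39,-2)
river: ρ → (-2,41,19)
ρ-cycle length = 12 (tail of 1 descent step not counted)

12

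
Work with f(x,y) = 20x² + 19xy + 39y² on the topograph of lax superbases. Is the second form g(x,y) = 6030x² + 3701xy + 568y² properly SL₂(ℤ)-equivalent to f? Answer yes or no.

D₁ = -2759, D₂ = -2759
f: reduced (well bottom): (20,19,39) with a≤c, −a<b≤a
g: flip: (6030,3701,568)→(568,-3701,6030)
g: translate: b→-293 (≡-3701 mod 1136), so (568,-3701,6030)→(568,-293,39)
g: flip: (568,-293,39)→(39,293,568)
g: translate: b→-19 (≡293 mod 78), so (39,293,568)→(39,-19,20)
g: flip: (39,-19,20)→(20,19,39)
g: reduced (well bottom): (20,19,39) with a≤c, −a<b≤a
reduced forms (20, 19, 39) vs (20, 19, 39) ⇒ equivalent

yes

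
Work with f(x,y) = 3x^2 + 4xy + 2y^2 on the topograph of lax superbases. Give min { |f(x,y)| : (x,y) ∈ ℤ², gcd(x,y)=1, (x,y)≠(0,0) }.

translate: b→-2 (≡4 mod 6), so (3,4,2)→(3,-2,1)
flip: (3,-2,1)→(1,2,3)
translate: b→0 (≡2 mod 2), so (1,2,3)→(1,0,2)
reduced (well bottom): (1,0,2) with a≤c, −a<b≤a
well minimum = a = 1

1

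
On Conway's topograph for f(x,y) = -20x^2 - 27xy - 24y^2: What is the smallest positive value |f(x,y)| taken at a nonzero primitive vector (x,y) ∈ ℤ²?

translate: b→-13 (≡27 mod 40), so (20,27,24)→(20,-13,17)
flip: (20,-13,17)→(17,13,20)
reduced (well bottom): (17,13,20) with a≤c, −a<b≤a
well minimum |f| = |-17| = 17 (negative-definite)

17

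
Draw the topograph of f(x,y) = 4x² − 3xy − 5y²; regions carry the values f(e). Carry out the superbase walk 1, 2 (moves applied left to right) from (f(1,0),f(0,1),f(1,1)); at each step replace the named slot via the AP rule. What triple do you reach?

start (4,-5,-4) = (f(1,0),f(0,1),f(1,1))
replace slot 1: 2·((-5)+(-4)) − 4 = -22 → (-22,-5,-4)
replace slot 2: 2·((-22)+(-4)) − (-5) = -47 → (-22,-47,-4)

-22,-47,-4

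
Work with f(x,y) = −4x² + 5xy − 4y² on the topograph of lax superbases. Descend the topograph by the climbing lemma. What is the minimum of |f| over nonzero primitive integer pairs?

translate: b→3 (≡-5 mod 8), so (4,-5,4)→(4,3,3)
flip: (4,3,3)→(3,-3,4)
translate: b→3 (≡-3 mod 6), so (3,-3,4)→(3,3,4)
reduced (well bottom): (3,3,4) with a≤c, −a<b≤a
well minimum |f| = |-3| = 3 (negative-definite)

3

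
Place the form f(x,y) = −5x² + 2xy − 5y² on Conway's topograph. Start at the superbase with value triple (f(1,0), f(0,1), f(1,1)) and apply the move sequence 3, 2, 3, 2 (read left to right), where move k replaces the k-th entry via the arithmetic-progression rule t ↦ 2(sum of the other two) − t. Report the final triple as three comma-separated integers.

start (-5,-5,-8) = (f(1,0),f(0,1),f(1,1))
replace slot 3: 2·((-5)+(-5)) − (-8) = -12 → (-5,-5,-12)
replace slot 2: 2·((-5)+(-12)) − (-5) = -29 → (-5,-29,-12)
replace slot 3: 2·((-5)+(-29)) − (-12) = -56 → (-5,-29,-56)
replace slot 2: 2·((-5)+(-56)) − (-29) = -93 → (-5,-93,-56)

-5,-93,-56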